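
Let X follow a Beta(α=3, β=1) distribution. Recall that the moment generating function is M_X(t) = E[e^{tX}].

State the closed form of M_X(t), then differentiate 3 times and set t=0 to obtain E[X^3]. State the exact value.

M_X(t) = ₁F₁(3; 4; t)
D^3[M](t) = ₁F₁(6; 7; t)/2

E[X^3] = D^3[M](0) = 1/2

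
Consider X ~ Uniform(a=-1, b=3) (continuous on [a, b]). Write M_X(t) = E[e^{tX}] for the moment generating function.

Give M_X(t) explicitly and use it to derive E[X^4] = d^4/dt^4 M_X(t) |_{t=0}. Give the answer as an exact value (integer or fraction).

M_X(t) = (e^(3*t) - e^(-t))/(4*t)
D^4[M](t) = (81*t^4*e^(4*t) - t^4 - 108*t^3*e^(4*t) - 4*t^3 + 108*t^2*e^(4*t) - 12*t^2 - 72*t*e^(4*t) - 24*t + 24*e^(4*t) - 24)*e^(-t)/(4*t^5)

E[X^4] = D^4[M](0) = 61/5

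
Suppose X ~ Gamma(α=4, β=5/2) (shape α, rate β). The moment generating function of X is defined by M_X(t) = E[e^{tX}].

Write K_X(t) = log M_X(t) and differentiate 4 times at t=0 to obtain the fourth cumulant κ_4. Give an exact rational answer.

M_X(t) = 625/(16*(5/2 - t)^4)
K_X(t) = log M_X(t) = -4*log(5/2 - t) - 4*log(2) + 4*log(5)
K^(4)(t) = 384/(16*t^4 - 160*t^3 + 600*t^2 - 1000*t + 625)

κ_4 = K^(4)(0) = 384/625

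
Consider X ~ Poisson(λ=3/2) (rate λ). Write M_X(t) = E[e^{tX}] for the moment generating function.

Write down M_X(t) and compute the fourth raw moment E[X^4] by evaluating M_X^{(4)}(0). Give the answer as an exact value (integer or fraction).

E[X^4] = M^(4)(0) = 681/16

M_X(t) = e^(3*e^(t)/2 - 3/2)
M^(4)(t) = (81*e^(4*t)*e^(3*e^(t)/2) + 324*e^(3*t)*e^(3*e^(t)/2) + 252*e^(2*t)*e^(3*e^(t)/2) + 24*e^(t)*e^(3*e^(t)/2))*e^(-3/2)/16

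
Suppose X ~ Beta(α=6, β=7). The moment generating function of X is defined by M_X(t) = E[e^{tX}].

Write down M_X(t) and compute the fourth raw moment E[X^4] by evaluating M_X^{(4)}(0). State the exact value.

M_X(t) = ₁F₁(6; 13; t)
dM/dt = 6*₁F₁(7; 14; t)/13
d^2M/dt^2 = 3*₁F₁(8; 15; t)/13
d^3M/dt^3 = 8*₁F₁(9; 16; t)/65
d^4M/dt^4 = 9*₁F₁(10; 17; t)/130

E[X^4] = d^4M/dt^4 |_{t=0} = 9/130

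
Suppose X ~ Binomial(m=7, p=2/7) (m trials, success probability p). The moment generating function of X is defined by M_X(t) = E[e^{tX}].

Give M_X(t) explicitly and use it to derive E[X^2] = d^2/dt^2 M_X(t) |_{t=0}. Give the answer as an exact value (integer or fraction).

E[X^2] = M^(2)(0) = 38/7

M_X(t) = (2*e^(t)/7 + 5/7)^7
M^(2)(t) = 128*e^(7*t)/16807 + 11520*e^(6*t)/117649 + 60000*e^(5*t)/117649 + 160000*e^(4*t)/117649 + 225000*e^(3*t)/117649 + 150000*e^(2*t)/117649 + 31250*e^(t)/117649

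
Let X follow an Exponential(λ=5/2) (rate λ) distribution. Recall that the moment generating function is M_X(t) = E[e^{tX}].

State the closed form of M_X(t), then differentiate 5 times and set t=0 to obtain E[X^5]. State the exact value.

E[X^5] = M′′′′′(0) = 768/625

M_X(t) = 5/(2*(5/2 - t))
M′(t) = 10/(4*t^2 - 20*t + 25)
M′′(t) = -40/(8*t^3 - 60*t^2 + 150*t - 125)
M′′′(t) = 240/(16*t^4 - 160*t^3 + 600*t^2 - 1000*t + 625)
M′′′′(t) = -1920/(32*t^5 - 400*t^4 + 2000*t^3 - 5000*t^2 + 6250*t - 3125)
M′′′′′(t) = 19200/(64*t^6 - 960*t^5 + 6000*t^4 - 20000*t^3 + 37500*t^2 - 37500*t + 15625)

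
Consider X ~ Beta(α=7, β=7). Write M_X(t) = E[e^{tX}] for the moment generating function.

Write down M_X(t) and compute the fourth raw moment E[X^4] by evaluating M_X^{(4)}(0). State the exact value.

E[X^4] = M^(4)(0) = 3/34

M_X(t) = ₁F₁(7; 14; t)
M^(4)(t) = 3*₁F₁(11; 18; t)/34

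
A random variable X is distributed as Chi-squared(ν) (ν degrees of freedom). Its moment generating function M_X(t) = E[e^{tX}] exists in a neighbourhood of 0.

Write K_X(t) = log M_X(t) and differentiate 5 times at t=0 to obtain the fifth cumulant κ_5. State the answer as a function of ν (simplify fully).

κ_5 = d^5K/dt^5 |_{t=0} = 384*ν

M_X(t) = (1 - 2*t)^(-ν/2)
K_X(t) = log M_X(t) = -ν*log(1 - 2*t)/2
dK/dt = -ν/(2*t - 1)
d^2K/dt^2 = 2*ν/(4*t^2 - 4*t + 1)
d^3K/dt^3 = -8*ν/(8*t^3 - 12*t^2 + 6*t - 1)
d^4K/dt^4 = 48*ν/(16*t^4 - 32*t^3 + 24*t^2 - 8*t + 1)
d^5K/dt^5 = -384*ν/(32*t^5 - 80*t^4 + 80*t^3 - 40*t^2 + 10*t - 1)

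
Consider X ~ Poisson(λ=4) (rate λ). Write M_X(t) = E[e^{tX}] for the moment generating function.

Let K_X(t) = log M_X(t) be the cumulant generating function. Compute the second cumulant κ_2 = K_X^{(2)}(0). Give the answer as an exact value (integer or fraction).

κ_2 = K^(2)(0) = 4

M_X(t) = e^(4*e^(t) - 4)
K_X(t) = log M_X(t) = 4*e^(t) - 4
K^(2)(t) = 4*e^(t)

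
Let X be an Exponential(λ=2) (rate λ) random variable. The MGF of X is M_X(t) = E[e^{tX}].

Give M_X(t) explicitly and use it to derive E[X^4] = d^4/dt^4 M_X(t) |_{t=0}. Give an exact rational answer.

M_X(t) = 2/(2 - t)
M^(4)(t) = -48/(t^5 - 10*t^4 + 40*t^3 - 80*t^2 + 80*t - 32)

E[X^4] = M^(4)(0) = 3/2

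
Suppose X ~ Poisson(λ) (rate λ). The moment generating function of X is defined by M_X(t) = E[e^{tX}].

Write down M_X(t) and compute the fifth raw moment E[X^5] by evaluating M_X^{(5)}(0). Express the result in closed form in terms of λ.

E[X^5] = M^(5)(0) = λ*(λ^4 + 10*λ^3 + 25*λ^2 + 15*λ + 1)

M_X(t) = e^(λ*(e^(t) - 1))
M^(5)(t) = (λ^5*e^(5*t)*e^(λ*e^(t)) + 10*λ^4*e^(4*t)*e^(λ*e^(t)) + 25*λ^3*e^(3*t)*e^(λ*e^(t)) + 15*λ^2*e^(2*t)*e^(λ*e^(t)) + λ*e^(t)*e^(λ*e^(t)))*e^(-λ)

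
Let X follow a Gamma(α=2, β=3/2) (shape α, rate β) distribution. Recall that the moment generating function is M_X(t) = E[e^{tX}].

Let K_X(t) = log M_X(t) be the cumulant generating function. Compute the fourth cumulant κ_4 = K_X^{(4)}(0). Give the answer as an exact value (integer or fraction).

M_X(t) = 9/(4*(3/2 - t)^2)
K_X(t) = log M_X(t) = -2*log(3/2 - t) - 2*log(2) + 2*log(3)
dK/dt = -4/(2*t - 3)
d^2K/dt^2 = 8/(4*t^2 - 12*t + 9)
d^3K/dt^3 = -32/(8*t^3 - 36*t^2 + 54*t - 27)
d^4K/dt^4 = 192/(16*t^4 - 96*t^3 + 216*t^2 - 216*t + 81)

κ_4 = d^4K/dt^4 |_{t=0} = 64/27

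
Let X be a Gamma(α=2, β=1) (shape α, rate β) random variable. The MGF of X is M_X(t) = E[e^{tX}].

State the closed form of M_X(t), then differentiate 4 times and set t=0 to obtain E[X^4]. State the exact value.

E[X^4] = D^4[M](0) = 120

M_X(t) = (1 - t)^(-2)
D^4[M](t) = 120/(t^6 - 6*t^5 + 15*t^4 - 20*t^3 + 15*t^2 - 6*t + 1)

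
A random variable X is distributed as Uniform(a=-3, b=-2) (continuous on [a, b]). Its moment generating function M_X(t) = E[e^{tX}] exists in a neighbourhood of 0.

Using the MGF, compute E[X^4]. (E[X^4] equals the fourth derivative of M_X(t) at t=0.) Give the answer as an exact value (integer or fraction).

E[X^4] = D^4[M](0) = 211/5

M_X(t) = (e^(-2*t) - e^(-3*t))/t
D^4[M](t) = (16*t^4*e^(t) - 81*t^4 + 32*t^3*e^(t) - 108*t^3 + 48*t^2*e^(t) - 108*t^2 + 48*t*e^(t) - 72*t + 24*e^(t) - 24)*e^(-3*t)/t^5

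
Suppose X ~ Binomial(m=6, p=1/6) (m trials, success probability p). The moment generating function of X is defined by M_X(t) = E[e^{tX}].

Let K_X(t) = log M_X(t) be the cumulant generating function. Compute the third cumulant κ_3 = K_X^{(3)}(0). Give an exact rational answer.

κ_3 = K′′′(0) = 5/9

M_X(t) = (e^(t)/6 + 5/6)^6
K_X(t) = log M_X(t) = 6*log(e^(t)/6 + 5/6)
K′(t) = 6*e^(t)/(e^(t) + 5)
K′′(t) = 30*e^(t)/(e^(2*t) + 10*e^(t) + 25)
K′′′(t) = (-30*e^(2*t) + 150*e^(t))/(e^(3*t) + 15*e^(2*t) + 75*e^(t) + 125)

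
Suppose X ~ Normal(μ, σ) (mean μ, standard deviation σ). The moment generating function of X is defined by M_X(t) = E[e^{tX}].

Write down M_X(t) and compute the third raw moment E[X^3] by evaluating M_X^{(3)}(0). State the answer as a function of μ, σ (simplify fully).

E[X^3] = D^3[M](0) = μ*(μ^2 + 3*σ^2)

M_X(t) = e^(μ*t + σ^2*t^2/2)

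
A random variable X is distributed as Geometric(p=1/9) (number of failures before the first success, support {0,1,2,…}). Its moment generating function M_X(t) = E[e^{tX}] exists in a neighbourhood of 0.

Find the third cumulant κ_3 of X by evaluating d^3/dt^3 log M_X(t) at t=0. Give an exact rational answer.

κ_3 = K′′′(0) = 1224

M_X(t) = 1/(9*(1 - 8*e^(t)/9))
K_X(t) = log M_X(t) = -log(1 - 8*e^(t)/9) - 2*log(3)
K′(t) = -8*e^(t)/(8*e^(t) - 9)
K′′(t) = 72*e^(t)/(64*e^(2*t) - 144*e^(t) + 81)
K′′′(t) = (-576*e^(2*t) - 648*e^(t))/(512*e^(3*t) - 1728*e^(2*t) + 1944*e^(t) - 729)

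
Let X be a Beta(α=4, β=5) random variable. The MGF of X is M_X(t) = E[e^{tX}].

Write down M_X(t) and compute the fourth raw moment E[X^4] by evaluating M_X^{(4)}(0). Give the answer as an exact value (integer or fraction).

E[X^4] = M^(4)(0) = 7/99

M_X(t) = ₁F₁(4; 9; t)
M^(4)(t) = 7*₁F₁(8; 13; t)/99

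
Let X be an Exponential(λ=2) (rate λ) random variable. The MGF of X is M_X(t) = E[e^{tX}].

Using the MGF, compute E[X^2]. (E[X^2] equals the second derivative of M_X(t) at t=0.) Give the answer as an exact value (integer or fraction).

E[X^2] = M′′(0) = 1/2

M_X(t) = 2/(2 - t)
M′(t) = 2/(t^2 - 4*t + 4)
M′′(t) = -4/(t^3 - 6*t^2 + 12*t - 8)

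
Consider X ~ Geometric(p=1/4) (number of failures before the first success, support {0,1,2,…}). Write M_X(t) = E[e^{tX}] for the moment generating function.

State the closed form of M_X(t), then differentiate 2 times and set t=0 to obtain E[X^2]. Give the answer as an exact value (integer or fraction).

E[X^2] = M^(2)(0) = 21

M_X(t) = 1/(4*(1 - 3*e^(t)/4))
M^(2)(t) = (-9*e^(2*t) - 12*e^(t))/(27*e^(3*t) - 108*e^(2*t) + 144*e^(t) - 64)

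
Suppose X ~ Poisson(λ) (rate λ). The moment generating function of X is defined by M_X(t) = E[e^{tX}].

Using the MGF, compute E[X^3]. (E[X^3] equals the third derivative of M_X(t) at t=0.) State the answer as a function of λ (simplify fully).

E[X^3] = M′′′(0) = λ*(λ^2 + 3*λ + 1)

M_X(t) = e^(λ*(e^(t) - 1))
M′(t) = λ*e^(-λ)*e^(t)*e^(λ*e^(t))
M′′(t) = (λ^2*e^(2*t)*e^(λ*e^(t)) + λ*e^(t)*e^(λ*e^(t)))*e^(-λ)
M′′′(t) = (λ^3*e^(3*t)*e^(λ*e^(t)) + 3*λ^2*e^(2*t)*e^(λ*e^(t)) + λ*e^(t)*e^(λ*e^(t)))*e^(-λ)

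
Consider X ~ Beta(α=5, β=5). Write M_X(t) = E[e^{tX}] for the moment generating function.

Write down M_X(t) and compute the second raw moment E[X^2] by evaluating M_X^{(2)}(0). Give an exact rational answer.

M_X(t) = ₁F₁(5; 10; t)
dM/dt = ₁F₁(6; 11; t)/2
d^2M/dt^2 = 3*₁F₁(7; 12; t)/11

E[X^2] = d^2M/dt^2 |_{t=0} = 3/11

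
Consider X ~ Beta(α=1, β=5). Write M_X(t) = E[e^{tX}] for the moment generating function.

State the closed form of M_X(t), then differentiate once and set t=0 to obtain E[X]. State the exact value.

E[X] = M^(1)(0) = 1/6

M_X(t) = ₁F₁(1; 6; t)
M^(1)(t) = ₁F₁(2; 7; t)/6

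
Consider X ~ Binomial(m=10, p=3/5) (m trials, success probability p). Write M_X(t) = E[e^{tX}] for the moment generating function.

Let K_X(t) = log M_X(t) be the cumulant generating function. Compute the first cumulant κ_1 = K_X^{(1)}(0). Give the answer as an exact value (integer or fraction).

κ_1 = D[K](0) = 6

M_X(t) = (3*e^(t)/5 + 2/5)^10
K_X(t) = log M_X(t) = 10*log(3*e^(t)/5 + 2/5)
D[K](t) = 30*e^(t)/(3*e^(t) + 2)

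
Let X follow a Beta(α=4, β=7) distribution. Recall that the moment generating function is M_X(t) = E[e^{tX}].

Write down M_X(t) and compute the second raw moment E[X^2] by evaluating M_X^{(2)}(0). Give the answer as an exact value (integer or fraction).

E[X^2] = D^2[M](0) = 5/33

M_X(t) = ₁F₁(4; 11; t)
D^2[M](t) = 5*₁F₁(6; 13; t)/33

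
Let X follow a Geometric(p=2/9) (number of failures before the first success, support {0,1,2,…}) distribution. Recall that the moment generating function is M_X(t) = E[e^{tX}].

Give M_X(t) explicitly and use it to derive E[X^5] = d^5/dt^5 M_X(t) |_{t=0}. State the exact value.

E[X^5] = d^5M/dt^5 |_{t=0} = 211687/2

M_X(t) = 2/(9*(1 - 7*e^(t)/9))
dM/dt = 14*e^(t)/(49*e^(2*t) - 126*e^(t) + 81)
d^2M/dt^2 = (-98*e^(2*t) - 126*e^(t))/(343*e^(3*t) - 1323*e^(2*t) + 1701*e^(t) - 729)
d^3M/dt^3 = (686*e^(3*t) + 3528*e^(2*t) + 1134*e^(t))/(2401*e^(4*t) - 12348*e^(3*t) + 23814*e^(2*t) - 20412*e^(t) + 6561)
d^4M/dt^4 = (-4802*e^(4*t) - 67914*e^(3*t) - 87318*e^(2*t) - 10206*e^(t))/(16807*e^(5*t) - 108045*e^(4*t) + 277830*e^(3*t) - 357210*e^(2*t) + 229635*e^(t) - 59049)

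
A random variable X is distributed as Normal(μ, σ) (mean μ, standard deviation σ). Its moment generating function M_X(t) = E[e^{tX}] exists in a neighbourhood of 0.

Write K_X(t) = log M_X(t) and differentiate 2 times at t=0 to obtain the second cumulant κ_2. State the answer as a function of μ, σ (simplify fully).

κ_2 = K′′(0) = σ^2

M_X(t) = e^(μ*t + σ^2*t^2/2)
K_X(t) = log M_X(t) = μ*t + σ^2*t^2/2
K′(t) = μ + σ^2*t
K′′(t) = σ^2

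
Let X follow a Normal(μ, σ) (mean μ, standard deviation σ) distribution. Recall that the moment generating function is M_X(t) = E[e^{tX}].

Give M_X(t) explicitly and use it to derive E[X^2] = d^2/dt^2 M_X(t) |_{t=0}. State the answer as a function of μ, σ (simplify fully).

M_X(t) = e^(μ*t + σ^2*t^2/2)
M′(t) = μ*e^(μ*t)*e^(σ^2*t^2/2) + σ^2*t*e^(μ*t)*e^(σ^2*t^2/2)
M′′(t) = μ^2*e^(μ*t)*e^(σ^2*t^2/2) + 2*μ*σ^2*t*e^(μ*t)*e^(σ^2*t^2/2) + σ^4*t^2*e^(μ*t)*e^(σ^2*t^2/2) + σ^2*e^(μ*t)*e^(σ^2*t^2/2)

E[X^2] = M′′(0) = μ^2 + σ^2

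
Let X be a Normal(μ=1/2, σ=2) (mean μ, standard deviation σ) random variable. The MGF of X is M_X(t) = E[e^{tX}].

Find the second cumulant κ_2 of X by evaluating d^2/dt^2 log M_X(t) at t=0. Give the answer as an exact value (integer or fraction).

κ_2 = K′′(0) = 4

M_X(t) = e^(2*t^2 + t/2)
K_X(t) = log M_X(t) = 2*t^2 + t/2
K′(t) = 4*t + 1/2
K′′(t) = 4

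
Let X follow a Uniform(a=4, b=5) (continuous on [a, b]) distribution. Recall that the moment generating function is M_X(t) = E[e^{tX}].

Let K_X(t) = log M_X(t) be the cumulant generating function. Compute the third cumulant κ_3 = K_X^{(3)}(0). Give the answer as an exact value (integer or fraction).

κ_3 = d^3K/dt^3 |_{t=0} = 0

M_X(t) = (e^(5*t) - e^(4*t))/t
K_X(t) = log M_X(t) = -log(t) + log(e^(5*t) - e^(4*t))
dK/dt = (5*t*e^(t) - 4*t - e^(t) + 1)/(t*e^(t) - t)
d^2K/dt^2 = (-t^2*e^(t) + e^(2*t) - 2*e^(t) + 1)/(t^2*e^(2*t) - 2*t^2*e^(t) + t^2)
d^3K/dt^3 = (t^3*e^(2*t) + t^3*e^(t) - 2*e^(3*t) + 6*e^(2*t) - 6*e^(t) + 2)/(t^3*e^(3*t) - 3*t^3*e^(2*t) + 3*t^3*e^(t) - t^3)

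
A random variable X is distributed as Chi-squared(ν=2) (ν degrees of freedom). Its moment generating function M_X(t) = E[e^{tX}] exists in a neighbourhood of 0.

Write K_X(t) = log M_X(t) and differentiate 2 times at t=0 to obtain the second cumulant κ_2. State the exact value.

κ_2 = K^(2)(0) = 4

M_X(t) = 1/(1 - 2*t)
K_X(t) = log M_X(t) = -log(1 - 2*t)
K^(2)(t) = 4/(4*t^2 - 4*t + 1)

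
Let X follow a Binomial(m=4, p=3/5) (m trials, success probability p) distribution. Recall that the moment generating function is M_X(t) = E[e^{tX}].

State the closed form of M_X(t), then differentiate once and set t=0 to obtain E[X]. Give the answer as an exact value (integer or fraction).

E[X] = dM/dt |_{t=0} = 12/5

M_X(t) = (3*e^(t)/5 + 2/5)^4
dM/dt = 324*e^(4*t)/625 + 648*e^(3*t)/625 + 432*e^(2*t)/625 + 96*e^(t)/625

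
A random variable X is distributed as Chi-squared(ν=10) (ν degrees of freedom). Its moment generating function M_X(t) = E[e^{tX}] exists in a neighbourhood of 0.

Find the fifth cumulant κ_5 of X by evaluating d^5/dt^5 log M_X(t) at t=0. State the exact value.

M_X(t) = (1 - 2*t)^(-5)
K_X(t) = log M_X(t) = -5*log(1 - 2*t)
K^(5)(t) = -3840/(32*t^5 - 80*t^4 + 80*t^3 - 40*t^2 + 10*t - 1)

κ_5 = K^(5)(0) = 3840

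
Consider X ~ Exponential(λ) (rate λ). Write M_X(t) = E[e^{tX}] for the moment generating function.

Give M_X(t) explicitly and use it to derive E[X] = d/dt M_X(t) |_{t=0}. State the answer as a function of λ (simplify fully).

M_X(t) = λ/(λ - t)
M^(1)(t) = λ/(λ^2 - 2*λ*t + t^2)

E[X] = M^(1)(0) = 1/λ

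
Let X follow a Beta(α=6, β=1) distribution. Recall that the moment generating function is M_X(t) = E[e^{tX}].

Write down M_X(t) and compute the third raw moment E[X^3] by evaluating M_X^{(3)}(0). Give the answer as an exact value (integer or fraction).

E[X^3] = M′′′(0) = 2/3

M_X(t) = ₁F₁(6; 7; t)
M′(t) = 6*₁F₁(7; 8; t)/7
M′′(t) = 3*₁F₁(8; 9; t)/4
M′′′(t) = 2*₁F₁(9; 10; t)/3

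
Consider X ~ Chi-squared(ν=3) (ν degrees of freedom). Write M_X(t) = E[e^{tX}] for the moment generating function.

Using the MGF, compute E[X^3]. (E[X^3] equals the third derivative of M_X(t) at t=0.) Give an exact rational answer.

E[X^3] = M′′′(0) = 105

M_X(t) = (1 - 2*t)^(-3/2)
M′(t) = 3/(4*t^2*√(1 - 2*t) - 4*t*√(1 - 2*t) + √(1 - 2*t))
M′′(t) = -15/(8*t^3*√(1 - 2*t) - 12*t^2*√(1 - 2*t) + 6*t*√(1 - 2*t) - √(1 - 2*t))
M′′′(t) = 105/(16*t^4*√(1 - 2*t) - 32*t^3*√(1 - 2*t) + 24*t^2*√(1 - 2*t) - 8*t*√(1 - 2*t) + √(1 - 2*t))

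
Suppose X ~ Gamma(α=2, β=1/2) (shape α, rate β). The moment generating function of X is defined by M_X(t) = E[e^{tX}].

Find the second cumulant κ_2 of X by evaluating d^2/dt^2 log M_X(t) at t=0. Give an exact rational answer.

M_X(t) = 1/(4*(1/2 - t)^2)
K_X(t) = log M_X(t) = -2*log(1/2 - t) - 2*log(2)
dK/dt = -4/(2*t - 1)
d^2K/dt^2 = 8/(4*t^2 - 4*t + 1)

κ_2 = d^2K/dt^2 |_{t=0} = 8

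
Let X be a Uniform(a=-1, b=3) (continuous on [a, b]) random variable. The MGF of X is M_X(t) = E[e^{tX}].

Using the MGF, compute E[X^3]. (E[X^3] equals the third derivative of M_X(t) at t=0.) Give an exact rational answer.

M_X(t) = (e^(3*t) - e^(-t))/(4*t)
D^3[M](t) = (27*t^3*e^(4*t) + t^3 - 27*t^2*e^(4*t) + 3*t^2 + 18*t*e^(4*t) + 6*t - 6*e^(4*t) + 6)*e^(-t)/(4*t^4)

E[X^3] = D^3[M](0) = 5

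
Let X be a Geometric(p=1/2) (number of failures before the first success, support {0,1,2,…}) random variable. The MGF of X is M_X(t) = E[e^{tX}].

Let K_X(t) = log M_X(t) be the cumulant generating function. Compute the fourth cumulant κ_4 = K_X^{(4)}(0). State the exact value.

κ_4 = D^4[K](0) = 26

M_X(t) = 1/(2*(1 - e^(t)/2))
K_X(t) = log M_X(t) = -log(1 - e^(t)/2) - log(2)
D^4[K](t) = (2*e^(3*t) + 16*e^(2*t) + 8*e^(t))/(e^(4*t) - 8*e^(3*t) + 24*e^(2*t) - 32*e^(t) + 16)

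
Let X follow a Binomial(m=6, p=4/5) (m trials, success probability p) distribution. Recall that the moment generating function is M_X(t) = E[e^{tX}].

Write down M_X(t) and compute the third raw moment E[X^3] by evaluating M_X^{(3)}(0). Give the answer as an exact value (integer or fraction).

M_X(t) = (4*e^(t)/5 + 1/5)^6
M′(t) = 24576*e^(6*t)/15625 + 6144*e^(5*t)/3125 + 3072*e^(4*t)/3125 + 768*e^(3*t)/3125 + 96*e^(2*t)/3125 + 24*e^(t)/15625
M′′(t) = 147456*e^(6*t)/15625 + 6144*e^(5*t)/625 + 12288*e^(4*t)/3125 + 2304*e^(3*t)/3125 + 192*e^(2*t)/3125 + 24*e^(t)/15625
M′′′(t) = 884736*e^(6*t)/15625 + 6144*e^(5*t)/125 + 49152*e^(4*t)/3125 + 6912*e^(3*t)/3125 + 384*e^(2*t)/3125 + 24*e^(t)/15625

E[X^3] = M′′′(0) = 3096/25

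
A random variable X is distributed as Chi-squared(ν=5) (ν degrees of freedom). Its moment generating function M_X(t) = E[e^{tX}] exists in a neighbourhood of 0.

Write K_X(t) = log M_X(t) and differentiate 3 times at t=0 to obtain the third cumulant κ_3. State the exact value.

κ_3 = K^(3)(0) = 40

M_X(t) = (1 - 2*t)^(-5/2)
K_X(t) = log M_X(t) = -5*log(1 - 2*t)/2
K^(3)(t) = -40/(8*t^3 - 12*t^2 + 6*t - 1)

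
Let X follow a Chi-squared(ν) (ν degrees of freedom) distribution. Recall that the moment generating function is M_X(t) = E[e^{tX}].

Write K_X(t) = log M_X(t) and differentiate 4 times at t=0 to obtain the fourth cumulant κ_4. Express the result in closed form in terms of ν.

M_X(t) = (1 - 2*t)^(-ν/2)
K_X(t) = log M_X(t) = -ν*log(1 - 2*t)/2
D^4[K](t) = 48*ν/(16*t^4 - 32*t^3 + 24*t^2 - 8*t + 1)

κ_4 = D^4[K](0) = 48*ν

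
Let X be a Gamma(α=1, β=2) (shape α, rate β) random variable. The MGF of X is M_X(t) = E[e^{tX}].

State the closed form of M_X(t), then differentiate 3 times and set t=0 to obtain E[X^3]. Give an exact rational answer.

E[X^3] = M′′′(0) = 3/4

M_X(t) = 2/(2 - t)
M′(t) = 2/(t^2 - 4*t + 4)
M′′(t) = -4/(t^3 - 6*t^2 + 12*t - 8)
M′′′(t) = 12/(t^4 - 8*t^3 + 24*t^2 - 32*t + 16)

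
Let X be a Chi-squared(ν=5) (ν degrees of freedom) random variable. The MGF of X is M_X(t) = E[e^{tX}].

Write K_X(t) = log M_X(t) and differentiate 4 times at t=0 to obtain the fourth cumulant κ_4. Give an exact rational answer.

κ_4 = D^4[K](0) = 240

M_X(t) = (1 - 2*t)^(-5/2)
K_X(t) = log M_X(t) = -5*log(1 - 2*t)/2
D^4[K](t) = 240/(16*t^4 - 32*t^3 + 24*t^2 - 8*t + 1)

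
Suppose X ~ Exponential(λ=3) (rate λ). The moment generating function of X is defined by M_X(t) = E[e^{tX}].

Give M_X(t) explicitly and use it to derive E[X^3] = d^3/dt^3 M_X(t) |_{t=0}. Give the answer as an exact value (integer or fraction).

M_X(t) = 3/(3 - t)
M^(3)(t) = 18/(t^4 - 12*t^3 + 54*t^2 - 108*t + 81)

E[X^3] = M^(3)(0) = 2/9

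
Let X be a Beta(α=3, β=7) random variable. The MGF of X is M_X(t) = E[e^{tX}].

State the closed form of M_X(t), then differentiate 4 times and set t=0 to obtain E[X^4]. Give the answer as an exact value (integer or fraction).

M_X(t) = ₁F₁(3; 10; t)
M′(t) = 3*₁F₁(4; 11; t)/10
M′′(t) = 6*₁F₁(5; 12; t)/55
M′′′(t) = ₁F₁(6; 13; t)/22
M′′′′(t) = 3*₁F₁(7; 14; t)/143

E[X^4] = M′′′′(0) = 3/143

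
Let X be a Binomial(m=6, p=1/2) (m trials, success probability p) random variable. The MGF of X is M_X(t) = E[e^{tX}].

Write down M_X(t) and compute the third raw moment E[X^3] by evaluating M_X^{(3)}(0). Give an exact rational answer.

M_X(t) = (e^(t)/2 + 1/2)^6
dM/dt = 3*e^(6*t)/32 + 15*e^(5*t)/32 + 15*e^(4*t)/16 + 15*e^(3*t)/16 + 15*e^(2*t)/32 + 3*e^(t)/32
d^2M/dt^2 = 9*e^(6*t)/16 + 75*e^(5*t)/32 + 15*e^(4*t)/4 + 45*e^(3*t)/16 + 15*e^(2*t)/16 + 3*e^(t)/32
d^3M/dt^3 = 27*e^(6*t)/8 + 375*e^(5*t)/32 + 15*e^(4*t) + 135*e^(3*t)/16 + 15*e^(2*t)/8 + 3*e^(t)/32

E[X^3] = d^3M/dt^3 |_{t=0} = 81/2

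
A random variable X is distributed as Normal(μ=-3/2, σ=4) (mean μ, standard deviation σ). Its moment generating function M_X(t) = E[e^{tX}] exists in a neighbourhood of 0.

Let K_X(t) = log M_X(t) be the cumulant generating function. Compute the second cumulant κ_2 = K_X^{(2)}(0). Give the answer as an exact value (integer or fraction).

κ_2 = K^(2)(0) = 16

M_X(t) = e^(8*t^2 - 3*t/2)
K_X(t) = log M_X(t) = 8*t^2 - 3*t/2
K^(2)(t) = 16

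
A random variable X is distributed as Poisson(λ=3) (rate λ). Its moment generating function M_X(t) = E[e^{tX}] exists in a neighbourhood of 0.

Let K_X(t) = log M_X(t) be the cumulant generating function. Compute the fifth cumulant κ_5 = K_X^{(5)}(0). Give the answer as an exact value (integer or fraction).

κ_5 = K′′′′′(0) = 3

M_X(t) = e^(3*e^(t) - 3)
K_X(t) = log M_X(t) = 3*e^(t) - 3
K′(t) = 3*e^(t)
K′′(t) = 3*e^(t)
K′′′(t) = 3*e^(t)
K′′′′(t) = 3*e^(t)
K′′′′′(t) = 3*e^(t)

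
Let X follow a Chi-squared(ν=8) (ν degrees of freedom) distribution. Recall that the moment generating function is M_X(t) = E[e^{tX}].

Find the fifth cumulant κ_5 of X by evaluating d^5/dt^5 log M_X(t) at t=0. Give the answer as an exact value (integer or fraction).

κ_5 = K^(5)(0) = 3072

M_X(t) = (1 - 2*t)^(-4)
K_X(t) = log M_X(t) = -4*log(1 - 2*t)
K^(5)(t) = -3072/(32*t^5 - 80*t^4 + 80*t^3 - 40*t^2 + 10*t - 1)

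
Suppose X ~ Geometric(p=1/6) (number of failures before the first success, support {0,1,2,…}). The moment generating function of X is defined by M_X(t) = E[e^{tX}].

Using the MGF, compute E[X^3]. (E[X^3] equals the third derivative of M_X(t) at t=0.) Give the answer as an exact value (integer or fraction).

E[X^3] = M′′′(0) = 905

M_X(t) = 1/(6*(1 - 5*e^(t)/6))
M′(t) = 5*e^(t)/(25*e^(2*t) - 60*e^(t) + 36)
M′′(t) = (-25*e^(2*t) - 30*e^(t))/(125*e^(3*t) - 450*e^(2*t) + 540*e^(t) - 216)
M′′′(t) = (125*e^(3*t) + 600*e^(2*t) + 180*e^(t))/(625*e^(4*t) - 3000*e^(3*t) + 5400*e^(2*t) - 4320*e^(t) + 1296)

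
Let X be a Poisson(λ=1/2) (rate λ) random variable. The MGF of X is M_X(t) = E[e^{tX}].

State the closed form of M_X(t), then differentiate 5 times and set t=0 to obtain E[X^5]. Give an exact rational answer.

M_X(t) = e^(e^(t)/2 - 1/2)
D^5[M](t) = (e^(5*t)*e^(e^(t)/2) + 20*e^(4*t)*e^(e^(t)/2) + 100*e^(3*t)*e^(e^(t)/2) + 120*e^(2*t)*e^(e^(t)/2) + 16*e^(t)*e^(e^(t)/2))*e^(-1/2)/32

E[X^5] = D^5[M](0) = 257/32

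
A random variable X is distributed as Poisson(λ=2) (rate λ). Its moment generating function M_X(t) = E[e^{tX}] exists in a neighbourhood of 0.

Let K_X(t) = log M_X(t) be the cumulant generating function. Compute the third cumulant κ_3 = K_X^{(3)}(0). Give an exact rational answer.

κ_3 = d^3K/dt^3 |_{t=0} = 2

M_X(t) = e^(2*e^(t) - 2)
K_X(t) = log M_X(t) = 2*e^(t) - 2
dK/dt = 2*e^(t)
d^2K/dt^2 = 2*e^(t)
d^3K/dt^3 = 2*e^(t)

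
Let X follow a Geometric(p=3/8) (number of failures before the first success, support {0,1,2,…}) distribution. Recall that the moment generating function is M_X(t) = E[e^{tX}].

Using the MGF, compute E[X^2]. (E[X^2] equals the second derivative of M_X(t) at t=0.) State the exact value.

M_X(t) = 3/(8*(1 - 5*e^(t)/8))
M^(2)(t) = (-75*e^(2*t) - 120*e^(t))/(125*e^(3*t) - 600*e^(2*t) + 960*e^(t) - 512)

E[X^2] = M^(2)(0) = 65/9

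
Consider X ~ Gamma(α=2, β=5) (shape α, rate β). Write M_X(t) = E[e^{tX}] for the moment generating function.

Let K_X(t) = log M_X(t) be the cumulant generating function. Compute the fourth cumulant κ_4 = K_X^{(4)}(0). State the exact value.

M_X(t) = 25/(5 - t)^2
K_X(t) = log M_X(t) = -2*log(5 - t) + 2*log(5)
K^(4)(t) = 12/(t^4 - 20*t^3 + 150*t^2 - 500*t + 625)

κ_4 = K^(4)(0) = 12/625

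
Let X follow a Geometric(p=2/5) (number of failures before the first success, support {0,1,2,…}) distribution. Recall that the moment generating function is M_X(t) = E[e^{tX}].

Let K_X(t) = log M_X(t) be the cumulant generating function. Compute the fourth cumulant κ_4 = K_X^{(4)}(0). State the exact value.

M_X(t) = 2/(5*(1 - 3*e^(t)/5))
K_X(t) = log M_X(t) = -log(1 - 3*e^(t)/5) - log(5) + log(2)
K′(t) = -3*e^(t)/(3*e^(t) - 5)
K′′(t) = 15*e^(t)/(9*e^(2*t) - 30*e^(t) + 25)
K′′′(t) = (-45*e^(2*t) - 75*e^(t))/(27*e^(3*t) - 135*e^(2*t) + 225*e^(t) - 125)
K′′′′(t) = (135*e^(3*t) + 900*e^(2*t) + 375*e^(t))/(81*e^(4*t) - 540*e^(3*t) + 1350*e^(2*t) - 1500*e^(t) + 625)

κ_4 = K′′′′(0) = 705/8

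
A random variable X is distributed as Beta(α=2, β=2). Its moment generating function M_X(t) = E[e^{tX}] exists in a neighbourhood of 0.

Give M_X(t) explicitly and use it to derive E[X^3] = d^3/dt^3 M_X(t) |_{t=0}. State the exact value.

E[X^3] = M^(3)(0) = 1/5

M_X(t) = ₁F₁(2; 4; t)
M^(3)(t) = ₁F₁(5; 7; t)/5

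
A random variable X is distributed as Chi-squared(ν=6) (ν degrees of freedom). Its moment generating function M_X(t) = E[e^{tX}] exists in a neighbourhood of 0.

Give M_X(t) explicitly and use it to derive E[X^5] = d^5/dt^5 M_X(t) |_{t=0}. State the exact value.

E[X^5] = d^5M/dt^5 |_{t=0} = 80640

M_X(t) = (1 - 2*t)^(-3)
dM/dt = 6/(16*t^4 - 32*t^3 + 24*t^2 - 8*t + 1)
d^2M/dt^2 = -48/(32*t^5 - 80*t^4 + 80*t^3 - 40*t^2 + 10*t - 1)
d^3M/dt^3 = 480/(64*t^6 - 192*t^5 + 240*t^4 - 160*t^3 + 60*t^2 - 12*t + 1)
d^4M/dt^4 = -5760/(128*t^7 - 448*t^6 + 672*t^5 - 560*t^4 + 280*t^3 - 84*t^2 + 14*t - 1)
d^5M/dt^5 = 80640/(256*t^8 - 1024*t^7 + 1792*t^6 - 1792*t^5 + 1120*t^4 - 448*t^3 + 112*t^2 - 16*t + 1)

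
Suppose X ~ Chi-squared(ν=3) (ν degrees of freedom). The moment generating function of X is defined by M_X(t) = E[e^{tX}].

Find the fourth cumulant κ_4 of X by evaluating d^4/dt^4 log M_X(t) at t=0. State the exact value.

M_X(t) = (1 - 2*t)^(-3/2)
K_X(t) = log M_X(t) = -3*log(1 - 2*t)/2
K′(t) = -3/(2*t - 1)
K′′(t) = 6/(4*t^2 - 4*t + 1)
K′′′(t) = -24/(8*t^3 - 12*t^2 + 6*t - 1)
K′′′′(t) = 144/(16*t^4 - 32*t^3 + 24*t^2 - 8*t + 1)

κ_4 = K′′′′(0) = 144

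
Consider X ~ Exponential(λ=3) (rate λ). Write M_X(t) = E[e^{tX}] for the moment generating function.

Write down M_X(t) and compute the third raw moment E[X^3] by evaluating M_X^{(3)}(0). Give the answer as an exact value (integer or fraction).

E[X^3] = M′′′(0) = 2/9

M_X(t) = 3/(3 - t)
M′(t) = 3/(t^2 - 6*t + 9)
M′′(t) = -6/(t^3 - 9*t^2 + 27*t - 27)
M′′′(t) = 18/(t^4 - 12*t^3 + 54*t^2 - 108*t + 81)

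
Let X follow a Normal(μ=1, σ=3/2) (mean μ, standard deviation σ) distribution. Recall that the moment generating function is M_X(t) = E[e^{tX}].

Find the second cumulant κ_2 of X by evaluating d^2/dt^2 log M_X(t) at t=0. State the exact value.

κ_2 = K′′(0) = 9/4

M_X(t) = e^(9*t^2/8 + t)
K_X(t) = log M_X(t) = 9*t^2/8 + t
K′(t) = 9*t/4 + 1
K′′(t) = 9/4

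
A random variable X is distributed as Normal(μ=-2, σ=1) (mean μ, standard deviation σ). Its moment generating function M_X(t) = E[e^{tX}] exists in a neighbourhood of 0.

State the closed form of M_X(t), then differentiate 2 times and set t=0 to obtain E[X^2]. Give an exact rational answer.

M_X(t) = e^(t^2/2 - 2*t)
D^2[M](t) = (t^2*e^(t^2/2) - 4*t*e^(t^2/2) + 5*e^(t^2/2))*e^(-2*t)

E[X^2] = D^2[M](0) = 5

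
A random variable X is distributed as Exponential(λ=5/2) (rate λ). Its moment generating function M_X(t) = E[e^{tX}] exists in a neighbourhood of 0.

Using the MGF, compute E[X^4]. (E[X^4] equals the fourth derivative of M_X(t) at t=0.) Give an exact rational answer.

E[X^4] = D^4[M](0) = 384/625

M_X(t) = 5/(2*(5/2 - t))
D^4[M](t) = -1920/(32*t^5 - 400*t^4 + 2000*t^3 - 5000*t^2 + 6250*t - 3125)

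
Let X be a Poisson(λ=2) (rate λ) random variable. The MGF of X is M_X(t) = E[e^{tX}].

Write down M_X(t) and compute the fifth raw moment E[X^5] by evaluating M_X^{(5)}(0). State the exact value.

E[X^5] = D^5[M](0) = 454

M_X(t) = e^(2*e^(t) - 2)
D^5[M](t) = (32*e^(5*t)*e^(2*e^(t)) + 160*e^(4*t)*e^(2*e^(t)) + 200*e^(3*t)*e^(2*e^(t)) + 60*e^(2*t)*e^(2*e^(t)) + 2*e^(t)*e^(2*e^(t)))*e^(-2)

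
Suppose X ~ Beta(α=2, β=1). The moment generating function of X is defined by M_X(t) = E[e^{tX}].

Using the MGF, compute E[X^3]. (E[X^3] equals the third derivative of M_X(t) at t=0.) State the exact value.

E[X^3] = D^3[M](0) = 2/5

M_X(t) = ₁F₁(2; 3; t)
D^3[M](t) = 2*₁F₁(5; 6; t)/5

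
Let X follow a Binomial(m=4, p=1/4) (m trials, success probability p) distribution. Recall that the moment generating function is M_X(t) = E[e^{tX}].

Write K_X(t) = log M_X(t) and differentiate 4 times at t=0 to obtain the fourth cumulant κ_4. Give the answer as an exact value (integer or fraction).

κ_4 = K′′′′(0) = -3/32

M_X(t) = (e^(t)/4 + 3/4)^4
K_X(t) = log M_X(t) = 4*log(e^(t)/4 + 3/4)
K′(t) = 4*e^(t)/(e^(t) + 3)
K′′(t) = 12*e^(t)/(e^(2*t) + 6*e^(t) + 9)
K′′′(t) = (-12*e^(2*t) + 36*e^(t))/(e^(3*t) + 9*e^(2*t) + 27*e^(t) + 27)
K′′′′(t) = (12*e^(3*t) - 144*e^(2*t) + 108*e^(t))/(e^(4*t) + 12*e^(3*t) + 54*e^(2*t) + 108*e^(t) + 81)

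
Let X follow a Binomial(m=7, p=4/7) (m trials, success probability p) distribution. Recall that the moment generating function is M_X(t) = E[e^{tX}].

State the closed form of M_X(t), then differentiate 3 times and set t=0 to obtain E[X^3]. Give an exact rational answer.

E[X^3] = D^3[M](0) = 4132/49

M_X(t) = (4*e^(t)/7 + 3/7)^7
D^3[M](t) = 16384*e^(7*t)/2401 + 2654208*e^(6*t)/117649 + 3456000*e^(5*t)/117649 + 2211840*e^(4*t)/117649 + 699840*e^(3*t)/117649 + 93312*e^(2*t)/117649 + 2916*e^(t)/117649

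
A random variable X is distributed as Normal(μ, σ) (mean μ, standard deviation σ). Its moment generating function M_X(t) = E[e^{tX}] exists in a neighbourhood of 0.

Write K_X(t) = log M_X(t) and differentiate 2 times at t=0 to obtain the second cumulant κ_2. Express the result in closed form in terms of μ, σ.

M_X(t) = e^(μ*t + σ^2*t^2/2)
K_X(t) = log M_X(t) = μ*t + σ^2*t^2/2
K^(2)(t) = σ^2

κ_2 = K^(2)(0) = σ^2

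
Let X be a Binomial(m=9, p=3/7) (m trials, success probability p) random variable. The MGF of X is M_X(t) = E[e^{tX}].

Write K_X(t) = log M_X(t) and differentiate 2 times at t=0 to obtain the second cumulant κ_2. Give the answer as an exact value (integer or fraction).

M_X(t) = (3*e^(t)/7 + 4/7)^9
K_X(t) = log M_X(t) = 9*log(3*e^(t)/7 + 4/7)
dK/dt = 27*e^(t)/(3*e^(t) + 4)
d^2K/dt^2 = 108*e^(t)/(9*e^(2*t) + 24*e^(t) + 16)

κ_2 = d^2K/dt^2 |_{t=0} = 108/49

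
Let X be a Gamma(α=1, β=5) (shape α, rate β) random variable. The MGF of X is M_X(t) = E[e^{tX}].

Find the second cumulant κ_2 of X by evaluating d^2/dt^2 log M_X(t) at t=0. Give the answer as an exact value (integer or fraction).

M_X(t) = 5/(5 - t)
K_X(t) = log M_X(t) = -log(5 - t) + log(5)
K′(t) = -1/(t - 5)
K′′(t) = 1/(t^2 - 10*t + 25)

κ_2 = K′′(0) = 1/25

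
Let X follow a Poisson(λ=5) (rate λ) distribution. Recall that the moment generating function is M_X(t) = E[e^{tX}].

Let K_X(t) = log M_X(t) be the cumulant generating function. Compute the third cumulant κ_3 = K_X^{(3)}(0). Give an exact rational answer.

M_X(t) = e^(5*e^(t) - 5)
K_X(t) = log M_X(t) = 5*e^(t) - 5
D^3[K](t) = 5*e^(t)

κ_3 = D^3[K](0) = 5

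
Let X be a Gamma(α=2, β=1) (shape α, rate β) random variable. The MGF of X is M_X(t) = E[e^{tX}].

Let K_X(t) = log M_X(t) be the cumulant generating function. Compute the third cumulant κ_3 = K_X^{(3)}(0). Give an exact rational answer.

M_X(t) = (1 - t)^(-2)
K_X(t) = log M_X(t) = -2*log(1 - t)
K^(3)(t) = -4/(t^3 - 3*t^2 + 3*t - 1)

κ_3 = K^(3)(0) = 4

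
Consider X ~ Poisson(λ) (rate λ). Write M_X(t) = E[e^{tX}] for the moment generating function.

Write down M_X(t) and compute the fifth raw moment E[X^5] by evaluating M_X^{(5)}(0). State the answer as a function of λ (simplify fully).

E[X^5] = M^(5)(0) = λ*(λ^4 + 10*λ^3 + 25*λ^2 + 15*λ + 1)

M_X(t) = e^(λ*(e^(t) - 1))
M^(5)(t) = (λ^5*e^(5*t)*e^(λ*e^(t)) + 10*λ^4*e^(4*t)*e^(λ*e^(t)) + 25*λ^3*e^(3*t)*e^(λ*e^(t)) + 15*λ^2*e^(2*t)*e^(λ*e^(t)) + λ*e^(t)*e^(λ*e^(t)))*e^(-λ)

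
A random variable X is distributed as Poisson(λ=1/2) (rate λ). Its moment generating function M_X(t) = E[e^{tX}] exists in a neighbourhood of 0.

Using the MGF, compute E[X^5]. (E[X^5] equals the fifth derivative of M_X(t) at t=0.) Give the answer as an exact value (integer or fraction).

M_X(t) = e^(e^(t)/2 - 1/2)
M′(t) = e^(-1/2)*e^(t)*e^(e^(t)/2)/2
M′′(t) = (e^(2*t)*e^(e^(t)/2) + 2*e^(t)*e^(e^(t)/2))*e^(-1/2)/4
M′′′(t) = (e^(3*t)*e^(e^(t)/2) + 6*e^(2*t)*e^(e^(t)/2) + 4*e^(t)*e^(e^(t)/2))*e^(-1/2)/8
M′′′′(t) = (e^(4*t)*e^(e^(t)/2) + 12*e^(3*t)*e^(e^(t)/2) + 28*e^(2*t)*e^(e^(t)/2) + 8*e^(t)*e^(e^(t)/2))*e^(-1/2)/16
M′′′′′(t) = (e^(5*t)*e^(e^(t)/2) + 20*e^(4*t)*e^(e^(t)/2) + 100*e^(3*t)*e^(e^(t)/2) + 120*e^(2*t)*e^(e^(t)/2) + 16*e^(t)*e^(e^(t)/2))*e^(-1/2)/32

E[X^5] = M′′′′′(0) = 257/32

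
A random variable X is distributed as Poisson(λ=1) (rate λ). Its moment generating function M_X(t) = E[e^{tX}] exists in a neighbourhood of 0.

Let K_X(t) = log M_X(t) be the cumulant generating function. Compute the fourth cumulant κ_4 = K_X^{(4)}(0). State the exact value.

κ_4 = K′′′′(0) = 1

M_X(t) = e^(e^(t) - 1)
K_X(t) = log M_X(t) = e^(t) - 1
K′(t) = e^(t)
K′′(t) = e^(t)
K′′′(t) = e^(t)
K′′′′(t) = e^(t)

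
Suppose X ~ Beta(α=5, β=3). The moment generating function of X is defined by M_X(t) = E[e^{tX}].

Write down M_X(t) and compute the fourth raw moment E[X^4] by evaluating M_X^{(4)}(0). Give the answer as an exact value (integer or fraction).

M_X(t) = ₁F₁(5; 8; t)
M′(t) = 5*₁F₁(6; 9; t)/8
M′′(t) = 5*₁F₁(7; 10; t)/12
M′′′(t) = 7*₁F₁(8; 11; t)/24
M′′′′(t) = 7*₁F₁(9; 12; t)/33

E[X^4] = M′′′′(0) = 7/33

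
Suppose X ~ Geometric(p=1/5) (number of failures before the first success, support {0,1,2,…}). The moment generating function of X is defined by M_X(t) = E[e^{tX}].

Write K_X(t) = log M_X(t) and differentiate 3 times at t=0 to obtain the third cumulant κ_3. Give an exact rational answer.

M_X(t) = 1/(5*(1 - 4*e^(t)/5))
K_X(t) = log M_X(t) = -log(1 - 4*e^(t)/5) - log(5)
K^(3)(t) = (-80*e^(2*t) - 100*e^(t))/(64*e^(3*t) - 240*e^(2*t) + 300*e^(t) - 125)

κ_3 = K^(3)(0) = 180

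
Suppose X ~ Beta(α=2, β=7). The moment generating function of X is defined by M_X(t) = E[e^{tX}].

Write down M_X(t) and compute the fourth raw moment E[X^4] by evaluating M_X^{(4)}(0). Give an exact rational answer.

M_X(t) = ₁F₁(2; 9; t)
D^4[M](t) = ₁F₁(6; 13; t)/99

E[X^4] = D^4[M](0) = 1/99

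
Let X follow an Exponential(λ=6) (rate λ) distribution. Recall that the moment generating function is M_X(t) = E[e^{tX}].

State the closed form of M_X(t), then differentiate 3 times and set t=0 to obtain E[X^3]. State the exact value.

M_X(t) = 6/(6 - t)
M′(t) = 6/(t^2 - 12*t + 36)
M′′(t) = -12/(t^3 - 18*t^2 + 108*t - 216)
M′′′(t) = 36/(t^4 - 24*t^3 + 216*t^2 - 864*t + 1296)

E[X^3] = M′′′(0) = 1/36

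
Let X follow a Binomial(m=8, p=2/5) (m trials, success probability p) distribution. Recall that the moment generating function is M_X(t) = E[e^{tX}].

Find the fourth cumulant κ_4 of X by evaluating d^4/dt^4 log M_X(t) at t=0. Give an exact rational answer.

κ_4 = d^4K/dt^4 |_{t=0} = -528/625

M_X(t) = (2*e^(t)/5 + 3/5)^8
K_X(t) = log M_X(t) = 8*log(2*e^(t)/5 + 3/5)
dK/dt = 16*e^(t)/(2*e^(t) + 3)
d^2K/dt^2 = 48*e^(t)/(4*e^(2*t) + 12*e^(t) + 9)
d^3K/dt^3 = (-96*e^(2*t) + 144*e^(t))/(8*e^(3*t) + 36*e^(2*t) + 54*e^(t) + 27)
d^4K/dt^4 = (192*e^(3*t) - 1152*e^(2*t) + 432*e^(t))/(16*e^(4*t) + 96*e^(3*t) + 216*e^(2*t) + 216*e^(t) + 81)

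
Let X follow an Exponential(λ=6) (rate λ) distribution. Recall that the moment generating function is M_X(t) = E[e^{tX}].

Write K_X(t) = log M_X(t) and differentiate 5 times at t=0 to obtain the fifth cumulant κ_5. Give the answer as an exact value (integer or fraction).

M_X(t) = 6/(6 - t)
K_X(t) = log M_X(t) = -log(6 - t) + log(6)
K′(t) = -1/(t - 6)
K′′(t) = 1/(t^2 - 12*t + 36)
K′′′(t) = -2/(t^3 - 18*t^2 + 108*t - 216)
K′′′′(t) = 6/(t^4 - 24*t^3 + 216*t^2 - 864*t + 1296)
K′′′′′(t) = -24/(t^5 - 30*t^4 + 360*t^3 - 2160*t^2 + 6480*t - 7776)

κ_5 = K′′′′′(0) = 1/324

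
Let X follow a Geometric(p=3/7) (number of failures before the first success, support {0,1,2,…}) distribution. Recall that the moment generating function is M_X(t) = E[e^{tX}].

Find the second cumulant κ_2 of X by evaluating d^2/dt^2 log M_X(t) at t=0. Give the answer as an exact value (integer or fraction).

κ_2 = D^2[K](0) = 28/9

M_X(t) = 3/(7*(1 - 4*e^(t)/7))
K_X(t) = log M_X(t) = -log(1 - 4*e^(t)/7) - log(7) + log(3)
D^2[K](t) = 28*e^(t)/(16*e^(2*t) - 56*e^(t) + 49)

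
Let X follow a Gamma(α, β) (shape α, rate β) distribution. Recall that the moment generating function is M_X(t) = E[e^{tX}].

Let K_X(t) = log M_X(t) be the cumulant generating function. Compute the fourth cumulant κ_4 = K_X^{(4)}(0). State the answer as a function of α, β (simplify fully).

M_X(t) = (β/(β - t))^α
K_X(t) = log M_X(t) = α*(log(β) - log(β - t))
dK/dt = -α/(-β + t)
d^2K/dt^2 = α/(β^2 - 2*β*t + t^2)
d^3K/dt^3 = -2*α/(-β^3 + 3*β^2*t - 3*β*t^2 + t^3)
d^4K/dt^4 = 6*α/(β^4 - 4*β^3*t + 6*β^2*t^2 - 4*β*t^3 + t^4)

κ_4 = d^4K/dt^4 |_{t=0} = 6*α/β^4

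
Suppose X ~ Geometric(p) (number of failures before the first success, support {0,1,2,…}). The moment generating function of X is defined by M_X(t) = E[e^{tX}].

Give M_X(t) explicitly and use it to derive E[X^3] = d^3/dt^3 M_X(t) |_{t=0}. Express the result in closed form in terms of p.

M_X(t) = p/(-(1 - p)*e^(t) + 1)
M′(t) = (-p^2*e^(t) + p*e^(t))/(p^2*e^(2*t) - 2*p*e^(2*t) + 2*p*e^(t) + e^(2*t) - 2*e^(t) + 1)

E[X^3] = M′′′(0) = -1 + 7/p - 12/p^2 + 6/p^3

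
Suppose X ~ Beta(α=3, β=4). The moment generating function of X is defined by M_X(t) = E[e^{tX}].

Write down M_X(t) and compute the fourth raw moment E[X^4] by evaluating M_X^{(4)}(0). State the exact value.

E[X^4] = M^(4)(0) = 1/14

M_X(t) = ₁F₁(3; 7; t)
M^(4)(t) = ₁F₁(7; 11; t)/14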